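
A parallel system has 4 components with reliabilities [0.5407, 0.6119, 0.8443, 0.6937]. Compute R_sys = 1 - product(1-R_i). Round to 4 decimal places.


Components: [0.5407, 0.6119, 0.8443, 0.6937]
(1 - 0.5407) = 0.4593, running product = 0.4593
(1 - 0.6119) = 0.3881, running product = 0.1783
(1 - 0.8443) = 0.1557, running product = 0.0278
(1 - 0.6937) = 0.3063, running product = 0.0085
Product of (1-R_i) = 0.0085
R_sys = 1 - 0.0085 = 0.9915

0.9915


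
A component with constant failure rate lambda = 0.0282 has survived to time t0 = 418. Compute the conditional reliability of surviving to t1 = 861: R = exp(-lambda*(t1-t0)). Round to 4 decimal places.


lambda = 0.0282
t0 = 418, t1 = 861
t1 - t0 = 443
lambda * (t1-t0) = 0.0282 * 443 = 12.4926
R = exp(-12.4926)
R = 0.0

0.0


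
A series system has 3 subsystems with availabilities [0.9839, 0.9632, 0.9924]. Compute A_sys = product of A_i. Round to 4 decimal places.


Subsystems: [0.9839, 0.9632, 0.9924]
After subsystem 1 (A=0.9839): product = 0.9839
After subsystem 2 (A=0.9632): product = 0.9477
After subsystem 3 (A=0.9924): product = 0.9405
A_sys = 0.9405

0.9405


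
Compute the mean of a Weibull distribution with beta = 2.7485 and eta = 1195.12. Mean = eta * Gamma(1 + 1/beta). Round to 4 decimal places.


beta = 2.7485, eta = 1195.12
1/beta = 0.3638
1 + 1/beta = 1.3638
Gamma(1.3638) = 0.8898
Mean = 1195.12 * 0.8898
Mean = 1063.4647

1063.4647


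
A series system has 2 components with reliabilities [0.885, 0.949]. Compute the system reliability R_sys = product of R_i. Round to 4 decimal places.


Components: [0.885, 0.949]
After component 1 (R=0.885): product = 0.885
After component 2 (R=0.949): product = 0.8399
R_sys = 0.8399

0.8399


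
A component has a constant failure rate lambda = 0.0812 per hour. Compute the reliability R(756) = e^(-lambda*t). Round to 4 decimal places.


lambda = 0.0812
t = 756
lambda * t = 61.3872
R(t) = e^(-61.3872)
R(t) = 0.0

0.0


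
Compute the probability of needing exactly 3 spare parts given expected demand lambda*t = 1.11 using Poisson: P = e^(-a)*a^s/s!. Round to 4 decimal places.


a = 1.11, s = 3
e^(-a) = e^(-1.11) = 0.3296
a^s = 1.11^3 = 1.3676
s! = 6
P = 0.3296 * 1.3676 / 6
P = 0.0751

0.0751


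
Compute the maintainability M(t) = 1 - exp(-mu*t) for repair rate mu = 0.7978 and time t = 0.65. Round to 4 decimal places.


mu = 0.7978, t = 0.65
mu * t = 0.7978 * 0.65 = 0.5186
exp(-0.5186) = 0.5954
M(t) = 1 - 0.5954
M(t) = 0.4046

0.4046


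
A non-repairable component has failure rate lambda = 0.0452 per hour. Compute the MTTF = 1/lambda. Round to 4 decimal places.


lambda = 0.0452
MTTF = 1 / 0.0452
MTTF = 22.1239

22.1239


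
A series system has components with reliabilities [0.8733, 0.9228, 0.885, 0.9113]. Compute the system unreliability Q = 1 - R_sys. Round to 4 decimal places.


Components: [0.8733, 0.9228, 0.885, 0.9113]
After component 1: product = 0.8733
After component 2: product = 0.8059
After component 3: product = 0.7132
After component 4: product = 0.6499
R_sys = 0.6499
Q = 1 - 0.6499 = 0.3501

0.3501


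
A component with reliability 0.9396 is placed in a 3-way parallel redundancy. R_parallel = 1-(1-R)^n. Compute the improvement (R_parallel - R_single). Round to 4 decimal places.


R_single = 0.9396, n = 3
1 - R_single = 0.0604
(1 - R_single)^n = 0.0604^3 = 0.0002
R_parallel = 1 - 0.0002 = 0.9998
Improvement = 0.9998 - 0.9396
Improvement = 0.0602

0.0602


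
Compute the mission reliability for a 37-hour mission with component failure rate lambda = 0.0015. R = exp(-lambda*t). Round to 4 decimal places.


lambda = 0.0015
mission_time = 37
lambda * t = 0.0015 * 37 = 0.0555
R = exp(-0.0555)
R = 0.946

0.946


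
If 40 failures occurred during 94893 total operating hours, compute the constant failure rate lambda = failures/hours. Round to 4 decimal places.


failures = 40
total_hours = 94893
lambda = 40 / 94893
lambda = 0.0004

0.0004


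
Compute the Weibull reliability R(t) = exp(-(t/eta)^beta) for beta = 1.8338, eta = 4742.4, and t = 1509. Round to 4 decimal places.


beta = 1.8338, eta = 4742.4, t = 1509
t/eta = 1509 / 4742.4 = 0.3182
(t/eta)^beta = 0.3182^1.8338 = 0.1225
R(t) = exp(-0.1225)
R(t) = 0.8847

0.8847


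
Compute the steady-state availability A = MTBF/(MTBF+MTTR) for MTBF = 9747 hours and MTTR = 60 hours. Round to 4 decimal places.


MTBF = 9747
MTTR = 60
MTBF + MTTR = 9807
A = 9747 / 9807
A = 0.9939

0.9939


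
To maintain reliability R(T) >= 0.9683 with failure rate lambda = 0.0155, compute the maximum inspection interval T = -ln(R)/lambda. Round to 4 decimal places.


R_target = 0.9683
lambda = 0.0155
-ln(0.9683) = 0.0322
T = 0.0322 / 0.0155
T = 2.0783

2.0783


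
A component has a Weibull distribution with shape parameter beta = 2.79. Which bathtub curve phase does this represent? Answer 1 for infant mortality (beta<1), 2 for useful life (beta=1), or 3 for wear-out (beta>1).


beta = 2.79
Compare beta to 1:
beta < 1 => infant mortality (phase 1)
beta = 1 => useful life (phase 2)
beta > 1 => wear-out (phase 3)
Since beta = 2.79, this is wear-out (increasing failure rate)
Phase = 3

3


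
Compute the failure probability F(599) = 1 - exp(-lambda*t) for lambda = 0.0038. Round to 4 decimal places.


lambda = 0.0038, t = 599
lambda * t = 2.2762
exp(-2.2762) = 0.1027
F(t) = 1 - 0.1027
F(t) = 0.8973

0.8973


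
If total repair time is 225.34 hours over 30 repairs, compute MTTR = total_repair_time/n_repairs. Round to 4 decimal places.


total_repair_time = 225.34
n_repairs = 30
MTTR = 225.34 / 30
MTTR = 7.5113

7.5113


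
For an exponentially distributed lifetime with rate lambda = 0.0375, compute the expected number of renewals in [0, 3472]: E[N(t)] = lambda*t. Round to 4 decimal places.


lambda = 0.0375
t = 3472
E[N(t)] = lambda * t
E[N(t)] = 0.0375 * 3472
E[N(t)] = 130.2

130.2


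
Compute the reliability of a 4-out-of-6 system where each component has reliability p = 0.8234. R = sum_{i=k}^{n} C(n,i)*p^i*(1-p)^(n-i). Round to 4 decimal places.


k = 4, n = 6, p = 0.8234
i=4: C(6,4)=15 * 0.8234^4 * 0.1766^2 = 0.215
i=5: C(6,5)=6 * 0.8234^5 * 0.1766^1 = 0.401
i=6: C(6,6)=1 * 0.8234^6 * 0.1766^0 = 0.3116
R = sum of terms = 0.9277

0.9277


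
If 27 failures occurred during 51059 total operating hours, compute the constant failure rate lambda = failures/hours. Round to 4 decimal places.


failures = 27
total_hours = 51059
lambda = 27 / 51059
lambda = 0.0005

0.0005


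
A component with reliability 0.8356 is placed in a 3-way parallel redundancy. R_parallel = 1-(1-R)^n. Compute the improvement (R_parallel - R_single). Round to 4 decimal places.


R_single = 0.8356, n = 3
1 - R_single = 0.1644
(1 - R_single)^n = 0.1644^3 = 0.0044
R_parallel = 1 - 0.0044 = 0.9956
Improvement = 0.9956 - 0.8356
Improvement = 0.16

0.16


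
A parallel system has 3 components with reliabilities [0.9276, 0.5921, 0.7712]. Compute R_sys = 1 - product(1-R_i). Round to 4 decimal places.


Components: [0.9276, 0.5921, 0.7712]
(1 - 0.9276) = 0.0724, running product = 0.0724
(1 - 0.5921) = 0.4079, running product = 0.0295
(1 - 0.7712) = 0.2288, running product = 0.0068
Product of (1-R_i) = 0.0068
R_sys = 1 - 0.0068 = 0.9932

0.9932


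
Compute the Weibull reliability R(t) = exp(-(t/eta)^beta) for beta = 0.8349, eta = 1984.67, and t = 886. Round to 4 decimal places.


beta = 0.8349, eta = 1984.67, t = 886
t/eta = 886 / 1984.67 = 0.4464
(t/eta)^beta = 0.4464^0.8349 = 0.51
R(t) = exp(-0.51)
R(t) = 0.6005

0.6005


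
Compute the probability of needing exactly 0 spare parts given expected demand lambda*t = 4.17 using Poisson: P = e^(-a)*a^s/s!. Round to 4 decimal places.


a = 4.17, s = 0
e^(-a) = e^(-4.17) = 0.0155
a^s = 4.17^0 = 1.0
s! = 1
P = 0.0155 * 1.0 / 1
P = 0.0155

0.0155


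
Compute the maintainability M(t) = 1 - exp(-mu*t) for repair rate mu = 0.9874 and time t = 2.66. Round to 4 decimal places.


mu = 0.9874, t = 2.66
mu * t = 0.9874 * 2.66 = 2.6265
exp(-2.6265) = 0.0723
M(t) = 1 - 0.0723
M(t) = 0.9277

0.9277


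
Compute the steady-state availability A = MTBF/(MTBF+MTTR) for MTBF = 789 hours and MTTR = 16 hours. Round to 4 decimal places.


MTBF = 789
MTTR = 16
MTBF + MTTR = 805
A = 789 / 805
A = 0.9801

0.9801


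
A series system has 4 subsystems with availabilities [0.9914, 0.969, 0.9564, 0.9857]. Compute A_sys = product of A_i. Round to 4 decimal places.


Subsystems: [0.9914, 0.969, 0.9564, 0.9857]
After subsystem 1 (A=0.9914): product = 0.9914
After subsystem 2 (A=0.969): product = 0.9607
After subsystem 3 (A=0.9564): product = 0.9188
After subsystem 4 (A=0.9857): product = 0.9056
A_sys = 0.9056

0.9056


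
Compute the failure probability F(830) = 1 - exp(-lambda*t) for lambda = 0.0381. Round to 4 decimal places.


lambda = 0.0381, t = 830
lambda * t = 31.623
exp(-31.623) = 0.0
F(t) = 1 - 0.0
F(t) = 1.0

1.0


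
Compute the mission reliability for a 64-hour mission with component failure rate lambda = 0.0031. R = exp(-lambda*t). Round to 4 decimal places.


lambda = 0.0031
mission_time = 64
lambda * t = 0.0031 * 64 = 0.1984
R = exp(-0.1984)
R = 0.82

0.82


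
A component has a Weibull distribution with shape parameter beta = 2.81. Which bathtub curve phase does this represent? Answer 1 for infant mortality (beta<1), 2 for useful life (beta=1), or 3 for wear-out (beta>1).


beta = 2.81
Compare beta to 1:
beta < 1 => infant mortality (phase 1)
beta = 1 => useful life (phase 2)
beta > 1 => wear-out (phase 3)
Since beta = 2.81, this is wear-out (increasing failure rate)
Phase = 3

3


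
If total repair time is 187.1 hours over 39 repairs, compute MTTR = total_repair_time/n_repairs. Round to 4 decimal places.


total_repair_time = 187.1
n_repairs = 39
MTTR = 187.1 / 39
MTTR = 4.7974

4.7974


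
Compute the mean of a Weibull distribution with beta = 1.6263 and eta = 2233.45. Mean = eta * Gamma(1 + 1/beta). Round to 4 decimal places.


beta = 1.6263, eta = 2233.45
1/beta = 0.6149
1 + 1/beta = 1.6149
Gamma(1.6149) = 0.8953
Mean = 2233.45 * 0.8953
Mean = 1999.5611

1999.5611


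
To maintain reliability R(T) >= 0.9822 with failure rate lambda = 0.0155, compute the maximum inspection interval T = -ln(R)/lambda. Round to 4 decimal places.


R_target = 0.9822
lambda = 0.0155
-ln(0.9822) = 0.018
T = 0.018 / 0.0155
T = 1.1587

1.1587


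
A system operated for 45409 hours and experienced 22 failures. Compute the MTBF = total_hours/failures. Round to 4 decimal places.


total_hours = 45409
failures = 22
MTBF = 45409 / 22
MTBF = 2064.0455

2064.0455


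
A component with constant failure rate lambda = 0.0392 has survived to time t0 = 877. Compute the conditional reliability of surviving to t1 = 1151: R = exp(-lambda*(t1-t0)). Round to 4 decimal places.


lambda = 0.0392
t0 = 877, t1 = 1151
t1 - t0 = 274
lambda * (t1-t0) = 0.0392 * 274 = 10.7408
R = exp(-10.7408)
R = 0.0

0.0


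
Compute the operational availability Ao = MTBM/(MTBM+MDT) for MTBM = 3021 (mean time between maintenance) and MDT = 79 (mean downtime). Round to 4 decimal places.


MTBM = 3021
MDT = 79
MTBM + MDT = 3100
Ao = 3021 / 3100
Ao = 0.9745

0.9745


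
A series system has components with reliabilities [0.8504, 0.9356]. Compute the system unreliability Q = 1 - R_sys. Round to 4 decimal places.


Components: [0.8504, 0.9356]
After component 1: product = 0.8504
After component 2: product = 0.7956
R_sys = 0.7956
Q = 1 - 0.7956 = 0.2044

0.2044


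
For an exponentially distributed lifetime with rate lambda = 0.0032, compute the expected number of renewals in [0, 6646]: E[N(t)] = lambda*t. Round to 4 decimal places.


lambda = 0.0032
t = 6646
E[N(t)] = lambda * t
E[N(t)] = 0.0032 * 6646
E[N(t)] = 21.2672

21.2672


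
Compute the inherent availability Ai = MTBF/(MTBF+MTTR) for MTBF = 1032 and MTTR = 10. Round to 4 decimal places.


MTBF = 1032
MTTR = 10
MTBF + MTTR = 1042
Ai = 1032 / 1042
Ai = 0.9904

0.9904


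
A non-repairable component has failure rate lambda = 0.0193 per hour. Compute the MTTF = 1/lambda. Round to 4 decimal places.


lambda = 0.0193
MTTF = 1 / 0.0193
MTTF = 51.8135

51.8135


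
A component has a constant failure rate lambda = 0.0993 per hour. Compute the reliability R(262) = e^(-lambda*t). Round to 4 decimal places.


lambda = 0.0993
t = 262
lambda * t = 26.0166
R(t) = e^(-26.0166)
R(t) = 0.0

0.0


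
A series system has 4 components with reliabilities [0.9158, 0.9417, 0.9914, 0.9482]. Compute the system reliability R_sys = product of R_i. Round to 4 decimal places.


Components: [0.9158, 0.9417, 0.9914, 0.9482]
After component 1 (R=0.9158): product = 0.9158
After component 2 (R=0.9417): product = 0.8624
After component 3 (R=0.9914): product = 0.855
After component 4 (R=0.9482): product = 0.8107
R_sys = 0.8107

0.8107


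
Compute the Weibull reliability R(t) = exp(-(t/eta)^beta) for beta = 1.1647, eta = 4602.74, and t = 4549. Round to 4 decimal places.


beta = 1.1647, eta = 4602.74, t = 4549
t/eta = 4549 / 4602.74 = 0.9883
(t/eta)^beta = 0.9883^1.1647 = 0.9864
R(t) = exp(-0.9864)
R(t) = 0.3729

0.3729


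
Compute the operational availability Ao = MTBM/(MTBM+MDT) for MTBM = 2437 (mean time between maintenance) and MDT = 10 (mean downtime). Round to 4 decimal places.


MTBM = 2437
MDT = 10
MTBM + MDT = 2447
Ao = 2437 / 2447
Ao = 0.9959

0.9959


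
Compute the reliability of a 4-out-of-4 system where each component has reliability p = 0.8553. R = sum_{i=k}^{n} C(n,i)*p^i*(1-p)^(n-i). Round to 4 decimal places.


k = 4, n = 4, p = 0.8553
i=4: C(4,4)=1 * 0.8553^4 * 0.1447^0 = 0.5351
R = sum of terms = 0.5351

0.5351


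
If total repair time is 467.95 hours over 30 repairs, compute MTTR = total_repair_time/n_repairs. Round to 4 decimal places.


total_repair_time = 467.95
n_repairs = 30
MTTR = 467.95 / 30
MTTR = 15.5983

15.5983


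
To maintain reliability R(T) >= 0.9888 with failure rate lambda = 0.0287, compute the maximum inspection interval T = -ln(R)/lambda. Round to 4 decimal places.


R_target = 0.9888
lambda = 0.0287
-ln(0.9888) = 0.0113
T = 0.0113 / 0.0287
T = 0.3924

0.3924


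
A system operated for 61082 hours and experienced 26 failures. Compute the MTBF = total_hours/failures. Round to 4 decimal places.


total_hours = 61082
failures = 26
MTBF = 61082 / 26
MTBF = 2349.3077

2349.3077


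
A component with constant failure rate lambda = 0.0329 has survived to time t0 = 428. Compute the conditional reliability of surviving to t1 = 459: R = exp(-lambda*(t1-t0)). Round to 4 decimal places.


lambda = 0.0329
t0 = 428, t1 = 459
t1 - t0 = 31
lambda * (t1-t0) = 0.0329 * 31 = 1.0199
R = exp(-1.0199)
R = 0.3606

0.3606


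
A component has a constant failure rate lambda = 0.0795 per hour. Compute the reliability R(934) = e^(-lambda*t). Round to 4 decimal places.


lambda = 0.0795
t = 934
lambda * t = 74.253
R(t) = e^(-74.253)
R(t) = 0.0

0.0


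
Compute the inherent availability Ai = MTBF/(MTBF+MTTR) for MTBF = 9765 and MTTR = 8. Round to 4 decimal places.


MTBF = 9765
MTTR = 8
MTBF + MTTR = 9773
Ai = 9765 / 9773
Ai = 0.9992

0.9992


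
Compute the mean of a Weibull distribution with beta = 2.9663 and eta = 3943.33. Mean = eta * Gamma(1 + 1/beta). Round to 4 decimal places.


beta = 2.9663, eta = 3943.33
1/beta = 0.3371
1 + 1/beta = 1.3371
Gamma(1.3371) = 0.8925
Mean = 3943.33 * 0.8925
Mean = 3519.5803

3519.5803


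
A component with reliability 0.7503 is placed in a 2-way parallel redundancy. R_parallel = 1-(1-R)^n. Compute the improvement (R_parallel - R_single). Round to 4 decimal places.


R_single = 0.7503, n = 2
1 - R_single = 0.2497
(1 - R_single)^n = 0.2497^2 = 0.0624
R_parallel = 1 - 0.0624 = 0.9376
Improvement = 0.9376 - 0.7503
Improvement = 0.1873

0.1873


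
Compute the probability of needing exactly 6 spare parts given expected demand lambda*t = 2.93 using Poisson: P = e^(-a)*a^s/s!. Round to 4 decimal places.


a = 2.93, s = 6
e^(-a) = e^(-2.93) = 0.0534
a^s = 2.93^6 = 632.7115
s! = 720
P = 0.0534 * 632.7115 / 720
P = 0.0469

0.0469


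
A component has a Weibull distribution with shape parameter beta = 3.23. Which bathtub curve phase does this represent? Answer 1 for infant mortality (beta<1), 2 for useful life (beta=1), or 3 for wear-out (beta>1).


beta = 3.23
Compare beta to 1:
beta < 1 => infant mortality (phase 1)
beta = 1 => useful life (phase 2)
beta > 1 => wear-out (phase 3)
Since beta = 3.23, this is wear-out (increasing failure rate)
Phase = 3

3


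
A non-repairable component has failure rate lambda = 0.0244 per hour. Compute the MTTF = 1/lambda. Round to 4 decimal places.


lambda = 0.0244
MTTF = 1 / 0.0244
MTTF = 40.9836

40.9836


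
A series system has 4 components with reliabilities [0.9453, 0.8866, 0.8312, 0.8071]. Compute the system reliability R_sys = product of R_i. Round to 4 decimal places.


Components: [0.9453, 0.8866, 0.8312, 0.8071]
After component 1 (R=0.9453): product = 0.9453
After component 2 (R=0.8866): product = 0.8381
After component 3 (R=0.8312): product = 0.6966
After component 4 (R=0.8071): product = 0.5623
R_sys = 0.5623

0.5623


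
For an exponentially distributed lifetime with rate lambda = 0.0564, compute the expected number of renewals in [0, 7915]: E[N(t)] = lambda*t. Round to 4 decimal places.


lambda = 0.0564
t = 7915
E[N(t)] = lambda * t
E[N(t)] = 0.0564 * 7915
E[N(t)] = 446.406

446.406


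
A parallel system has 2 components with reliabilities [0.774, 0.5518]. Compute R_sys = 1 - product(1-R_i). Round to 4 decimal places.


Components: [0.774, 0.5518]
(1 - 0.774) = 0.226, running product = 0.226
(1 - 0.5518) = 0.4482, running product = 0.1013
Product of (1-R_i) = 0.1013
R_sys = 1 - 0.1013 = 0.8987

0.8987


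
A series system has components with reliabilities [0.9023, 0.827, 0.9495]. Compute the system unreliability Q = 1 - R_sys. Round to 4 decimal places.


Components: [0.9023, 0.827, 0.9495]
After component 1: product = 0.9023
After component 2: product = 0.7462
After component 3: product = 0.7085
R_sys = 0.7085
Q = 1 - 0.7085 = 0.2915

0.2915


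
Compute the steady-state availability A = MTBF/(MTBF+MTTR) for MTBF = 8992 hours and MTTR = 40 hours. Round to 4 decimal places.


MTBF = 8992
MTTR = 40
MTBF + MTTR = 9032
A = 8992 / 9032
A = 0.9956

0.9956


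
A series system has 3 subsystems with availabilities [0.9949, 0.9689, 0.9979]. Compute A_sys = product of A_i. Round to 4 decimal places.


Subsystems: [0.9949, 0.9689, 0.9979]
After subsystem 1 (A=0.9949): product = 0.9949
After subsystem 2 (A=0.9689): product = 0.964
After subsystem 3 (A=0.9979): product = 0.9619
A_sys = 0.9619

0.9619


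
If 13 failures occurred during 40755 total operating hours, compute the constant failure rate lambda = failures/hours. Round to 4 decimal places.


failures = 13
total_hours = 40755
lambda = 13 / 40755
lambda = 0.0003

0.0003


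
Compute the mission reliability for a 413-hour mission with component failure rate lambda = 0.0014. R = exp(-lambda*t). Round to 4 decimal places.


lambda = 0.0014
mission_time = 413
lambda * t = 0.0014 * 413 = 0.5782
R = exp(-0.5782)
R = 0.5609

0.5609


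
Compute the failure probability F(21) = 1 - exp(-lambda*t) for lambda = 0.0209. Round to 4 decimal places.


lambda = 0.0209, t = 21
lambda * t = 0.4389
exp(-0.4389) = 0.6447
F(t) = 1 - 0.6447
F(t) = 0.3553

0.3553


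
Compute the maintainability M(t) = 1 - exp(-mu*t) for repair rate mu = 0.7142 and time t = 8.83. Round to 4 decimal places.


mu = 0.7142, t = 8.83
mu * t = 0.7142 * 8.83 = 6.3064
exp(-6.3064) = 0.0018
M(t) = 1 - 0.0018
M(t) = 0.9982

0.9982


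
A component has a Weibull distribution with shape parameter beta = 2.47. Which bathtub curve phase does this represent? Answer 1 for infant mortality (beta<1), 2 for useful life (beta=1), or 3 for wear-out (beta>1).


beta = 2.47
Compare beta to 1:
beta < 1 => infant mortality (phase 1)
beta = 1 => useful life (phase 2)
beta > 1 => wear-out (phase 3)
Since beta = 2.47, this is wear-out (increasing failure rate)
Phase = 3

3


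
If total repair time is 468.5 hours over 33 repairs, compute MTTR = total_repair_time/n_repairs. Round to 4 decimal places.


total_repair_time = 468.5
n_repairs = 33
MTTR = 468.5 / 33
MTTR = 14.197

14.197


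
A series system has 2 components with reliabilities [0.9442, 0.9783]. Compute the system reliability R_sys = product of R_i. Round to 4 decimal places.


Components: [0.9442, 0.9783]
After component 1 (R=0.9442): product = 0.9442
After component 2 (R=0.9783): product = 0.9237
R_sys = 0.9237

0.9237


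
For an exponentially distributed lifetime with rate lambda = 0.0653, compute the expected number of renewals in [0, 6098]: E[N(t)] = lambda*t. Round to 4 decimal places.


lambda = 0.0653
t = 6098
E[N(t)] = lambda * t
E[N(t)] = 0.0653 * 6098
E[N(t)] = 398.1994

398.1994


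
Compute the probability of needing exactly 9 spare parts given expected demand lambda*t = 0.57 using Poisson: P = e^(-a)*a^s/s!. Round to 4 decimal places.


a = 0.57, s = 9
e^(-a) = e^(-0.57) = 0.5655
a^s = 0.57^9 = 0.0064
s! = 362880
P = 0.5655 * 0.0064 / 362880
P = 0.0

0.0


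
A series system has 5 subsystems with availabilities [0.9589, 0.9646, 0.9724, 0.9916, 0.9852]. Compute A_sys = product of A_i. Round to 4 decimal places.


Subsystems: [0.9589, 0.9646, 0.9724, 0.9916, 0.9852]
After subsystem 1 (A=0.9589): product = 0.9589
After subsystem 2 (A=0.9646): product = 0.925
After subsystem 3 (A=0.9724): product = 0.8994
After subsystem 4 (A=0.9916): product = 0.8919
After subsystem 5 (A=0.9852): product = 0.8787
A_sys = 0.8787

0.8787


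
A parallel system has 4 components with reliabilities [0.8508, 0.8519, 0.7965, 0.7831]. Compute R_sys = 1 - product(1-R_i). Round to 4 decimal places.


Components: [0.8508, 0.8519, 0.7965, 0.7831]
(1 - 0.8508) = 0.1492, running product = 0.1492
(1 - 0.8519) = 0.1481, running product = 0.0221
(1 - 0.7965) = 0.2035, running product = 0.0045
(1 - 0.7831) = 0.2169, running product = 0.001
Product of (1-R_i) = 0.001
R_sys = 1 - 0.001 = 0.999

0.999


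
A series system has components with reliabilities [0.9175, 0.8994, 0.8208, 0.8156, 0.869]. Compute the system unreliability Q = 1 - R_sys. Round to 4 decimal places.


Components: [0.9175, 0.8994, 0.8208, 0.8156, 0.869]
After component 1: product = 0.9175
After component 2: product = 0.8252
After component 3: product = 0.6773
After component 4: product = 0.5524
After component 5: product = 0.4801
R_sys = 0.4801
Q = 1 - 0.4801 = 0.5199

0.5199


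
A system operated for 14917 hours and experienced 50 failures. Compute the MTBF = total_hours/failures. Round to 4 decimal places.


total_hours = 14917
failures = 50
MTBF = 14917 / 50
MTBF = 298.34

298.34


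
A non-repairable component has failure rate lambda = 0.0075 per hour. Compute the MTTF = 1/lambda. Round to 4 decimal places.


lambda = 0.0075
MTTF = 1 / 0.0075
MTTF = 133.3333

133.3333


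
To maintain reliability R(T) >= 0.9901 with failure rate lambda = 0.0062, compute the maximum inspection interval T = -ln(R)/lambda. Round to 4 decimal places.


R_target = 0.9901
lambda = 0.0062
-ln(0.9901) = 0.0099
T = 0.0099 / 0.0062
T = 1.6047

1.6047


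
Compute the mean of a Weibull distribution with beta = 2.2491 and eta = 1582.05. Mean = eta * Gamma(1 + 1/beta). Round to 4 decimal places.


beta = 2.2491, eta = 1582.05
1/beta = 0.4446
1 + 1/beta = 1.4446
Gamma(1.4446) = 0.8857
Mean = 1582.05 * 0.8857
Mean = 1401.2657

1401.2657


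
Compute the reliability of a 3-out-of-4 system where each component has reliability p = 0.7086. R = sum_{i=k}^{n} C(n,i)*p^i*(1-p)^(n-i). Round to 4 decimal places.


k = 3, n = 4, p = 0.7086
i=3: C(4,3)=4 * 0.7086^3 * 0.2914^1 = 0.4147
i=4: C(4,4)=1 * 0.7086^4 * 0.2914^0 = 0.2521
R = sum of terms = 0.6668

0.6668


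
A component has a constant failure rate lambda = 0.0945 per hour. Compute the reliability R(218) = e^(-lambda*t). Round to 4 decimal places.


lambda = 0.0945
t = 218
lambda * t = 20.601
R(t) = e^(-20.601)
R(t) = 0.0

0.0


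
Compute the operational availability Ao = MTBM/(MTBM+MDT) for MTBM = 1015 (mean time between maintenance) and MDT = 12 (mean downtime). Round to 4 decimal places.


MTBM = 1015
MDT = 12
MTBM + MDT = 1027
Ao = 1015 / 1027
Ao = 0.9883

0.9883


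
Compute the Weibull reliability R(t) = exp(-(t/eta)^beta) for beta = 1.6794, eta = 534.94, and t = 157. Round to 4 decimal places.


beta = 1.6794, eta = 534.94, t = 157
t/eta = 157 / 534.94 = 0.2935
(t/eta)^beta = 0.2935^1.6794 = 0.1276
R(t) = exp(-0.1276)
R(t) = 0.8802

0.8802


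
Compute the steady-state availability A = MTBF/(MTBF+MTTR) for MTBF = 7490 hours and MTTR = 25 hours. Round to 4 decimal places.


MTBF = 7490
MTTR = 25
MTBF + MTTR = 7515
A = 7490 / 7515
A = 0.9967

0.9967


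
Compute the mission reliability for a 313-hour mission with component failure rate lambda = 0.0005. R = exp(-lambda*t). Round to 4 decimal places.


lambda = 0.0005
mission_time = 313
lambda * t = 0.0005 * 313 = 0.1565
R = exp(-0.1565)
R = 0.8551

0.8551


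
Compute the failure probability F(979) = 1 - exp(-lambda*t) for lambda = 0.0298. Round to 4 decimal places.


lambda = 0.0298, t = 979
lambda * t = 29.1742
exp(-29.1742) = 0.0
F(t) = 1 - 0.0
F(t) = 1.0

1.0


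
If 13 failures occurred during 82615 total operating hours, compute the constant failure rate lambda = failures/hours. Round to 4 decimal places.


failures = 13
total_hours = 82615
lambda = 13 / 82615
lambda = 0.0002

0.0002


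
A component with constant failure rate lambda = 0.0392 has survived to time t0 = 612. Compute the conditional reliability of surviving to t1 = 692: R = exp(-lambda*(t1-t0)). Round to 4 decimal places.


lambda = 0.0392
t0 = 612, t1 = 692
t1 - t0 = 80
lambda * (t1-t0) = 0.0392 * 80 = 3.136
R = exp(-3.136)
R = 0.0435

0.0435


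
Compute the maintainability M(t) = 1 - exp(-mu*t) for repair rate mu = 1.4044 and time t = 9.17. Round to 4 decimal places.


mu = 1.4044, t = 9.17
mu * t = 1.4044 * 9.17 = 12.8783
exp(-12.8783) = 0.0
M(t) = 1 - 0.0
M(t) = 1.0

1.0


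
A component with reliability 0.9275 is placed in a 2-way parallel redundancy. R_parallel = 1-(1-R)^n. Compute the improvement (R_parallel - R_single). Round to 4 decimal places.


R_single = 0.9275, n = 2
1 - R_single = 0.0725
(1 - R_single)^n = 0.0725^2 = 0.0053
R_parallel = 1 - 0.0053 = 0.9947
Improvement = 0.9947 - 0.9275
Improvement = 0.0672

0.0672


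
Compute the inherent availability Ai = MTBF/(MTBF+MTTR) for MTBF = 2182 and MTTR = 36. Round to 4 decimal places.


MTBF = 2182
MTTR = 36
MTBF + MTTR = 2218
Ai = 2182 / 2218
Ai = 0.9838

0.9838


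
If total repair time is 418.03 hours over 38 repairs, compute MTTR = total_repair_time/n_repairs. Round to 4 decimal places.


total_repair_time = 418.03
n_repairs = 38
MTTR = 418.03 / 38
MTTR = 11.0008

11.0008


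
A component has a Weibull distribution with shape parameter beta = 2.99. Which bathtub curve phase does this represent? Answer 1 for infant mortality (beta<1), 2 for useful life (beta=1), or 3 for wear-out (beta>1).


beta = 2.99
Compare beta to 1:
beta < 1 => infant mortality (phase 1)
beta = 1 => useful life (phase 2)
beta > 1 => wear-out (phase 3)
Since beta = 2.99, this is wear-out (increasing failure rate)
Phase = 3

3


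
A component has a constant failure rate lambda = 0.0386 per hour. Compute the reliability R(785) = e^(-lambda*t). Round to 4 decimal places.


lambda = 0.0386
t = 785
lambda * t = 30.301
R(t) = e^(-30.301)
R(t) = 0.0

0.0


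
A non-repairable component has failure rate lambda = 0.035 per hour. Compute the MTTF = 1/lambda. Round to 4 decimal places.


lambda = 0.035
MTTF = 1 / 0.035
MTTF = 28.5714

28.5714


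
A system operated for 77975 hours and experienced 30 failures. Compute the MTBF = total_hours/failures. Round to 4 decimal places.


total_hours = 77975
failures = 30
MTBF = 77975 / 30
MTBF = 2599.1667

2599.1667


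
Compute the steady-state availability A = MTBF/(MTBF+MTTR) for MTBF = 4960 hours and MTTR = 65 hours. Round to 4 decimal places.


MTBF = 4960
MTTR = 65
MTBF + MTTR = 5025
A = 4960 / 5025
A = 0.9871

0.9871


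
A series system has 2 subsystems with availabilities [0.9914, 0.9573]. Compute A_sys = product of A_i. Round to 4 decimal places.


Subsystems: [0.9914, 0.9573]
After subsystem 1 (A=0.9914): product = 0.9914
After subsystem 2 (A=0.9573): product = 0.9491
A_sys = 0.9491

0.9491


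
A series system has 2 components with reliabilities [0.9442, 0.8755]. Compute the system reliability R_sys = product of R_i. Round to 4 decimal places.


Components: [0.9442, 0.8755]
After component 1 (R=0.9442): product = 0.9442
After component 2 (R=0.8755): product = 0.8266
R_sys = 0.8266

0.8266


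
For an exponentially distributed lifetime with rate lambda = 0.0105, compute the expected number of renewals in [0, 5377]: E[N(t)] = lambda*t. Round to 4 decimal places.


lambda = 0.0105
t = 5377
E[N(t)] = lambda * t
E[N(t)] = 0.0105 * 5377
E[N(t)] = 56.4585

56.4585


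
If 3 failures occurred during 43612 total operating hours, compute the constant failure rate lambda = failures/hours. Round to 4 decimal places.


failures = 3
total_hours = 43612
lambda = 3 / 43612
lambda = 0.0001

0.0001


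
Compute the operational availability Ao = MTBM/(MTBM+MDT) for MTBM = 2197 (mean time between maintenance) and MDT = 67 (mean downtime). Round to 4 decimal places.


MTBM = 2197
MDT = 67
MTBM + MDT = 2264
Ao = 2197 / 2264
Ao = 0.9704

0.9704


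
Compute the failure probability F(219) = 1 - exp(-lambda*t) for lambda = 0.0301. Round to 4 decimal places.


lambda = 0.0301, t = 219
lambda * t = 6.5919
exp(-6.5919) = 0.0014
F(t) = 1 - 0.0014
F(t) = 0.9986

0.9986


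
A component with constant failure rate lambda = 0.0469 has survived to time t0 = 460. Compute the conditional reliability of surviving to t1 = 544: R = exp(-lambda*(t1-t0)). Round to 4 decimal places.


lambda = 0.0469
t0 = 460, t1 = 544
t1 - t0 = 84
lambda * (t1-t0) = 0.0469 * 84 = 3.9396
R = exp(-3.9396)
R = 0.0195

0.0195


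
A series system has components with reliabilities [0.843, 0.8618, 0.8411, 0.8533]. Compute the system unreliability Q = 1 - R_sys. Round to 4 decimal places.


Components: [0.843, 0.8618, 0.8411, 0.8533]
After component 1: product = 0.843
After component 2: product = 0.7265
After component 3: product = 0.6111
After component 4: product = 0.5214
R_sys = 0.5214
Q = 1 - 0.5214 = 0.4786

0.4786


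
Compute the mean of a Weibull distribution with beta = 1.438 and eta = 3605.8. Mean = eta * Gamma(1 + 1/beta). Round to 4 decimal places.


beta = 1.438, eta = 3605.8
1/beta = 0.6954
1 + 1/beta = 1.6954
Gamma(1.6954) = 0.9078
Mean = 3605.8 * 0.9078
Mean = 3273.2624

3273.2624


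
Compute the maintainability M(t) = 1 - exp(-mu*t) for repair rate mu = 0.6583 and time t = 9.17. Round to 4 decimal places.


mu = 0.6583, t = 9.17
mu * t = 0.6583 * 9.17 = 6.0366
exp(-6.0366) = 0.0024
M(t) = 1 - 0.0024
M(t) = 0.9976

0.9976


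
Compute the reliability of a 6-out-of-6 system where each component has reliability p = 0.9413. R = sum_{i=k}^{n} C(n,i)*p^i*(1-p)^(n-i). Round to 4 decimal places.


k = 6, n = 6, p = 0.9413
i=6: C(6,6)=1 * 0.9413^6 * 0.0587^0 = 0.6956
R = sum of terms = 0.6956

0.6956


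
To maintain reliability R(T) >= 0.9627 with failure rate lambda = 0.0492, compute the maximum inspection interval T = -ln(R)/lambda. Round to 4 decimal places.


R_target = 0.9627
lambda = 0.0492
-ln(0.9627) = 0.038
T = 0.038 / 0.0492
T = 0.7726

0.7726


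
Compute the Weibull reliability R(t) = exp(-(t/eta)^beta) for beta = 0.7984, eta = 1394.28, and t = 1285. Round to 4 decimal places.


beta = 0.7984, eta = 1394.28, t = 1285
t/eta = 1285 / 1394.28 = 0.9216
(t/eta)^beta = 0.9216^0.7984 = 0.9369
R(t) = exp(-0.9369)
R(t) = 0.3918

0.3918


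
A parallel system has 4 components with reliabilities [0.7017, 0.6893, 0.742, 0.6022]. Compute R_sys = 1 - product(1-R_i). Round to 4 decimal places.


Components: [0.7017, 0.6893, 0.742, 0.6022]
(1 - 0.7017) = 0.2983, running product = 0.2983
(1 - 0.6893) = 0.3107, running product = 0.0927
(1 - 0.742) = 0.258, running product = 0.0239
(1 - 0.6022) = 0.3978, running product = 0.0095
Product of (1-R_i) = 0.0095
R_sys = 1 - 0.0095 = 0.9905

0.9905


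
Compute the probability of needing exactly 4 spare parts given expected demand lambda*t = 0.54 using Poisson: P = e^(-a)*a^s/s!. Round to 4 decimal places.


a = 0.54, s = 4
e^(-a) = e^(-0.54) = 0.5827
a^s = 0.54^4 = 0.085
s! = 24
P = 0.5827 * 0.085 / 24
P = 0.0021

0.0021


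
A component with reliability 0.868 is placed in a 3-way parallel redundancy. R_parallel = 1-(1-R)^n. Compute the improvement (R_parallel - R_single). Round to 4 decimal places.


R_single = 0.868, n = 3
1 - R_single = 0.132
(1 - R_single)^n = 0.132^3 = 0.0023
R_parallel = 1 - 0.0023 = 0.9977
Improvement = 0.9977 - 0.868
Improvement = 0.1297

0.1297


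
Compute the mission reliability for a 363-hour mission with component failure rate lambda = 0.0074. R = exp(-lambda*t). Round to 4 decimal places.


lambda = 0.0074
mission_time = 363
lambda * t = 0.0074 * 363 = 2.6862
R = exp(-2.6862)
R = 0.0681

0.0681


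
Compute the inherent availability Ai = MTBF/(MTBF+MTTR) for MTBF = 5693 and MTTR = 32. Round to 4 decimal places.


MTBF = 5693
MTTR = 32
MTBF + MTTR = 5725
Ai = 5693 / 5725
Ai = 0.9944

0.9944


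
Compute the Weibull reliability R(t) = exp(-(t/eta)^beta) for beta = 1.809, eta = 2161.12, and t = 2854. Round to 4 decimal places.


beta = 1.809, eta = 2161.12, t = 2854
t/eta = 2854 / 2161.12 = 1.3206
(t/eta)^beta = 1.3206^1.809 = 1.6538
R(t) = exp(-1.6538)
R(t) = 0.1913

0.1913


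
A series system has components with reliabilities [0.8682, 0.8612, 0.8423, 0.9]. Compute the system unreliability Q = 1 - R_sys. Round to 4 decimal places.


Components: [0.8682, 0.8612, 0.8423, 0.9]
After component 1: product = 0.8682
After component 2: product = 0.7477
After component 3: product = 0.6298
After component 4: product = 0.5668
R_sys = 0.5668
Q = 1 - 0.5668 = 0.4332

0.4332


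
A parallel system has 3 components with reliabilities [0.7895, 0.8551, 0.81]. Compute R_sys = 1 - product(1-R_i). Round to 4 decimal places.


Components: [0.7895, 0.8551, 0.81]
(1 - 0.7895) = 0.2105, running product = 0.2105
(1 - 0.8551) = 0.1449, running product = 0.0305
(1 - 0.81) = 0.19, running product = 0.0058
Product of (1-R_i) = 0.0058
R_sys = 1 - 0.0058 = 0.9942

0.9942


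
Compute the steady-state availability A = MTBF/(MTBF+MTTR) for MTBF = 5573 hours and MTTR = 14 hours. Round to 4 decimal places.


MTBF = 5573
MTTR = 14
MTBF + MTTR = 5587
A = 5573 / 5587
A = 0.9975

0.9975


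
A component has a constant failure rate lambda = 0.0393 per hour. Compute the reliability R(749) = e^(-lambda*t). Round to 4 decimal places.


lambda = 0.0393
t = 749
lambda * t = 29.4357
R(t) = e^(-29.4357)
R(t) = 0.0

0.0


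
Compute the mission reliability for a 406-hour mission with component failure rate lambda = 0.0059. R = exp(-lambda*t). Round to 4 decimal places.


lambda = 0.0059
mission_time = 406
lambda * t = 0.0059 * 406 = 2.3954
R = exp(-2.3954)
R = 0.0911

0.0911


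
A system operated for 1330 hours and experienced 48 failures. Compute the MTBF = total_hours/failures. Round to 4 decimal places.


total_hours = 1330
failures = 48
MTBF = 1330 / 48
MTBF = 27.7083

27.7083


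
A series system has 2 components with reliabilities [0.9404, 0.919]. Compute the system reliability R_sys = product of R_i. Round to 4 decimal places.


Components: [0.9404, 0.919]
After component 1 (R=0.9404): product = 0.9404
After component 2 (R=0.919): product = 0.8642
R_sys = 0.8642

0.8642


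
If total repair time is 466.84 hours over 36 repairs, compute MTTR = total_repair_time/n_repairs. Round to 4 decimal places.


total_repair_time = 466.84
n_repairs = 36
MTTR = 466.84 / 36
MTTR = 12.9678

12.9678


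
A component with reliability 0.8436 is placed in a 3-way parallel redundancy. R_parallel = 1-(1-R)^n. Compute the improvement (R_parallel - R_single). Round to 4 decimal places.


R_single = 0.8436, n = 3
1 - R_single = 0.1564
(1 - R_single)^n = 0.1564^3 = 0.0038
R_parallel = 1 - 0.0038 = 0.9962
Improvement = 0.9962 - 0.8436
Improvement = 0.1526

0.1526


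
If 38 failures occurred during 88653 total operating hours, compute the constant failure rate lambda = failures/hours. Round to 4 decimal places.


failures = 38
total_hours = 88653
lambda = 38 / 88653
lambda = 0.0004

0.0004


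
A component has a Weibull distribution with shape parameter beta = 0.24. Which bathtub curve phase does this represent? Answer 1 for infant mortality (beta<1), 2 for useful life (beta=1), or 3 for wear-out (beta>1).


beta = 0.24
Compare beta to 1:
beta < 1 => infant mortality (phase 1)
beta = 1 => useful life (phase 2)
beta > 1 => wear-out (phase 3)
Since beta = 0.24, this is infant mortality (decreasing failure rate)
Phase = 1

1


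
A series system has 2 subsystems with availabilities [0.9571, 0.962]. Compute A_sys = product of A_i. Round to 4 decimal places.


Subsystems: [0.9571, 0.962]
After subsystem 1 (A=0.9571): product = 0.9571
After subsystem 2 (A=0.962): product = 0.9207
A_sys = 0.9207

0.9207


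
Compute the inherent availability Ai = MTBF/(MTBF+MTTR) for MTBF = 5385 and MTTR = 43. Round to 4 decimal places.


MTBF = 5385
MTTR = 43
MTBF + MTTR = 5428
Ai = 5385 / 5428
Ai = 0.9921

0.9921


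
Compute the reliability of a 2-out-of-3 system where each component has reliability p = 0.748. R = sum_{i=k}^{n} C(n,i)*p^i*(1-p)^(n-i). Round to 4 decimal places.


k = 2, n = 3, p = 0.748
i=2: C(3,2)=3 * 0.748^2 * 0.252^1 = 0.423
i=3: C(3,3)=1 * 0.748^3 * 0.252^0 = 0.4185
R = sum of terms = 0.8415

0.8415


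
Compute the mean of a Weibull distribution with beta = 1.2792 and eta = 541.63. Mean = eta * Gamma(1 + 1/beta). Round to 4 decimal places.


beta = 1.2792, eta = 541.63
1/beta = 0.7817
1 + 1/beta = 1.7817
Gamma(1.7817) = 0.9267
Mean = 541.63 * 0.9267
Mean = 501.9087

501.9087


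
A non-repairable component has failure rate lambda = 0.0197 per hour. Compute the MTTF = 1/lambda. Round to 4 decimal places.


lambda = 0.0197
MTTF = 1 / 0.0197
MTTF = 50.7614

50.7614


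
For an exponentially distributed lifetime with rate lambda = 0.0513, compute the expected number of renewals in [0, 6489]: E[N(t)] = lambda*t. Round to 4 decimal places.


lambda = 0.0513
t = 6489
E[N(t)] = lambda * t
E[N(t)] = 0.0513 * 6489
E[N(t)] = 332.8857

332.8857


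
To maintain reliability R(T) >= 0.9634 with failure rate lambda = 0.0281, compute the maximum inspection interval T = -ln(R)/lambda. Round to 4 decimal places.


R_target = 0.9634
lambda = 0.0281
-ln(0.9634) = 0.0373
T = 0.0373 / 0.0281
T = 1.3269

1.3269


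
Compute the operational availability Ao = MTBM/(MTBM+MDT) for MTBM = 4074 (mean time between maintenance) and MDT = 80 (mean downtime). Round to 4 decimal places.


MTBM = 4074
MDT = 80
MTBM + MDT = 4154
Ao = 4074 / 4154
Ao = 0.9807

0.9807


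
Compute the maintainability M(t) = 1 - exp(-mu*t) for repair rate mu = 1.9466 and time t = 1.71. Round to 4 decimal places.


mu = 1.9466, t = 1.71
mu * t = 1.9466 * 1.71 = 3.3287
exp(-3.3287) = 0.0358
M(t) = 1 - 0.0358
M(t) = 0.9642

0.9642


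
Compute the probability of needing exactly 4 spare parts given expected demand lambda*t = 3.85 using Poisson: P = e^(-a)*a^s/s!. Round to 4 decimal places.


a = 3.85, s = 4
e^(-a) = e^(-3.85) = 0.0213
a^s = 3.85^4 = 219.7065
s! = 24
P = 0.0213 * 219.7065 / 24
P = 0.1948

0.1948


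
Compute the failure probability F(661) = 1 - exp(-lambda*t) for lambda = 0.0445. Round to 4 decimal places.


lambda = 0.0445, t = 661
lambda * t = 29.4145
exp(-29.4145) = 0.0
F(t) = 1 - 0.0
F(t) = 1.0

1.0
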